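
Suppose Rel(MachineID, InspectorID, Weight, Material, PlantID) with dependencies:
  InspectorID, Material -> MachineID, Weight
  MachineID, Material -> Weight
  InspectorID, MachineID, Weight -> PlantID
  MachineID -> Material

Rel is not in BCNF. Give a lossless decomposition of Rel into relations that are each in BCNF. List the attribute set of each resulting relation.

{InspectorID, MachineID, PlantID}; {MachineID, Material, Weight}

Candidate keys of the original relation: {InspectorID, MachineID}, {InspectorID, Material}.
In {InspectorID, MachineID, Material, PlantID, Weight}, {MachineID, Material} is not a superkey ({MachineID, Material}⁺ restricted to this set is {MachineID, Material, Weight}), so split on MachineID, Material -> Weight into {MachineID, Material, Weight} and {InspectorID, MachineID, Material, PlantID}.
{MachineID, Material, Weight}: every determinant is a superkey — BCNF.
In {InspectorID, MachineID, Material, PlantID}, {MachineID} is not a superkey ({MachineID}⁺ restricted to this set is {MachineID, Material}), so split on MachineID -> Material into {MachineID, Material} and {InspectorID, MachineID, PlantID}.
{MachineID, Material}: every determinant is a superkey — BCNF.
{InspectorID, MachineID, PlantID}: every determinant is a superkey — BCNF.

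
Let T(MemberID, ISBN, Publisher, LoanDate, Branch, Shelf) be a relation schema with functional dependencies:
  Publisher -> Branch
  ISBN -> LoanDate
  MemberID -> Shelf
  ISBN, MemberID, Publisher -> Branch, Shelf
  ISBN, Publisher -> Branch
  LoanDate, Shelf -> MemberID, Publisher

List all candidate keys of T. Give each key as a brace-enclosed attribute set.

No FD produces {ISBN}, so it must be in every candidate key.
Closure of {ISBN, MemberID} is {Branch, ISBN, LoanDate, MemberID, Publisher, Shelf}, the whole schema; {ISBN, MemberID} is a candidate key.
Closure of {ISBN, Shelf} is {Branch, ISBN, LoanDate, MemberID, Publisher, Shelf}, the whole schema; {ISBN, Shelf} is a candidate key.
These are minimal and exhaustive — every other superkey contains one of them.

{ISBN, MemberID}, {ISBN, Shelf}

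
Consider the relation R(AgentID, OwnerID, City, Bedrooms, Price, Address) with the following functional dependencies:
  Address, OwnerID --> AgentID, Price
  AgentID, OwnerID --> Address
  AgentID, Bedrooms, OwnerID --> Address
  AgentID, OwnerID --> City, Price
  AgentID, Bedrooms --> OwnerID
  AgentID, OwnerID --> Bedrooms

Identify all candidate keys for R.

Closure of {Address, OwnerID} is {Address, AgentID, Bedrooms, City, OwnerID, Price}, the whole schema; {Address, OwnerID} is a candidate key.
Closure of {AgentID, Bedrooms} is {Address, AgentID, Bedrooms, City, OwnerID, Price}, the whole schema; {AgentID, Bedrooms} is a candidate key.
Closure of {AgentID, OwnerID} is {Address, AgentID, Bedrooms, City, OwnerID, Price}, the whole schema; {AgentID, OwnerID} is a candidate key.
These are minimal and exhaustive — every other superkey contains one of them.

{Address, OwnerID}, {AgentID, Bedrooms}, {AgentID, OwnerID}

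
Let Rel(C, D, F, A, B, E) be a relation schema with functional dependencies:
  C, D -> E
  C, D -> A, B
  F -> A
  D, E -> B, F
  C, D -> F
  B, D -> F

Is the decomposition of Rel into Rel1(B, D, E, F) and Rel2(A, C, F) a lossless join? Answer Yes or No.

No

Common attributes: {F}; their closure is {A, F}.
The closure covers neither Rel1 nor Rel2 entirely; the join is not lossless.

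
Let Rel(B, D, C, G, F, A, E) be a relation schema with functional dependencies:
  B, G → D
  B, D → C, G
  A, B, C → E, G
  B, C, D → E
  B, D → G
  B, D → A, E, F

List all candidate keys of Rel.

{A, B, C}, {B, D}, {B, G}

Attributes never on any right-hand side: {B} — every candidate key must contain it.
Closure of {B, D} is {A, B, C, D, E, F, G}, the whole schema; {B, D} is a candidate key.
Closure of {B, G} is {A, B, C, D, E, F, G}, the whole schema; {B, G} is a candidate key.
Closure of {A, B, C} is {A, B, C, D, E, F, G}, the whole schema; {A, B, C} is a candidate key.
These are minimal and exhaustive — every other superkey contains one of them.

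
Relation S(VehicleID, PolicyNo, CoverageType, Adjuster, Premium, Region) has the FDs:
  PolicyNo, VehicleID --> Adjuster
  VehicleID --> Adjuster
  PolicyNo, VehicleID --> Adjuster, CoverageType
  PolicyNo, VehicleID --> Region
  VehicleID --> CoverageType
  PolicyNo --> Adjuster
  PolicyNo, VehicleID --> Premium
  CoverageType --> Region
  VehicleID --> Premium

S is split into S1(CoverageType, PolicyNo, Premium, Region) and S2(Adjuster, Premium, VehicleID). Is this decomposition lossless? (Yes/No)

No

Common attributes: {Premium}; their closure is {Premium}.
The closure covers neither S1 nor S2 entirely; the join is not lossless.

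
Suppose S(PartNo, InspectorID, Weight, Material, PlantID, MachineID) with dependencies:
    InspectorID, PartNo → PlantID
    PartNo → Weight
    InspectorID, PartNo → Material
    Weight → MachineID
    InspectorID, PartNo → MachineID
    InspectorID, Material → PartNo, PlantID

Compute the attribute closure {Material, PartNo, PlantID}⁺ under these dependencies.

{MachineID, Material, PartNo, PlantID, Weight}

Start with {Material, PartNo, PlantID}.
PartNo → Weight applies; add {Weight} → now {Material, PartNo, PlantID, Weight}.
Weight → MachineID applies; add {MachineID} → now {MachineID, Material, PartNo, PlantID, Weight}.
No further FD applies.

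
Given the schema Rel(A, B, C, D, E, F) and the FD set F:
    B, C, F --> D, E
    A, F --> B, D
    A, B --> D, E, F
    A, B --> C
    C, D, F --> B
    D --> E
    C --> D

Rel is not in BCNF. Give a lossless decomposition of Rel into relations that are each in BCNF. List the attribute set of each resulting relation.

Candidate keys of the original relation: {A, B}, {A, F}.
{A, B, C, D, E, F}: {B, C, F} determines {B, C, D, E, F} here but is not a superkey — split on B, C, F --> D, E, giving {B, C, D, E, F} and {A, B, C, F}.
{B, C, D, E, F}: {D} determines {D, E} here but is not a superkey — split on D --> E, giving {D, E} and {B, C, D, F}.
{D, E} has no BCNF violation.
{B, C, D, F}: {C} determines {C, D} here but is not a superkey — split on C --> D, giving {C, D} and {B, C, F}.
{C, D} has no BCNF violation.
{B, C, F} has no BCNF violation.
{A, B, C, F}: {C, F} determines {B, C, F} here but is not a superkey — split on C, F --> B, giving {B, C, F} and {A, C, F}.
{B, C, F} has no BCNF violation.
{A, C, F} has no BCNF violation.

{A, C, F}; {B, C, F}; {C, D}; {D, E}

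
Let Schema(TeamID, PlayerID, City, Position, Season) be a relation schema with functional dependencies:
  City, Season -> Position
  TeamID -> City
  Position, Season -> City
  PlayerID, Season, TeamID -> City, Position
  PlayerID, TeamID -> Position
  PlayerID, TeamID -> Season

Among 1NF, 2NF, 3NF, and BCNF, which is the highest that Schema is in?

1NF

Candidate key: {PlayerID, TeamID}. Prime attributes: {PlayerID, TeamID}.
For City, Season -> Position we have {City, Season}⁺ = {City, Position, Season}; {City, Season} is not a superkey, so BCNF fails.
Because {Position} is non-prime and the left side of City, Season -> Position is not a superkey, the relation is not in 3NF.
The proper key subset {TeamID} of {PlayerID, TeamID} determines non-prime {City}, so the relation is not even in 2NF.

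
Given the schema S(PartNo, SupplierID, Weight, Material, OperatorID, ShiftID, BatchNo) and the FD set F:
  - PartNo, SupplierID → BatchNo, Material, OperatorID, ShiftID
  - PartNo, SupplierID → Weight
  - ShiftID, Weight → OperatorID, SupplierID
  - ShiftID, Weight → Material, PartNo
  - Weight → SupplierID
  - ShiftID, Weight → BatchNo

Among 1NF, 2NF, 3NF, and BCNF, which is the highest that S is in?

3NF

Candidate keys: {PartNo, SupplierID}, {PartNo, Weight}, {ShiftID, Weight}. Prime attributes: {PartNo, ShiftID, SupplierID, Weight}.
For Weight → SupplierID we have {Weight}⁺ = {SupplierID, Weight}; {Weight} is not a superkey, so BCNF fails.
Its right-hand attributes {SupplierID} are all prime, as are those of every other non-superkey FD — the relation is in 3NF.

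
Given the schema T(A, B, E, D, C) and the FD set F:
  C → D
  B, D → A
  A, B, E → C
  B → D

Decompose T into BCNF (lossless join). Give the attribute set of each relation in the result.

Candidate key of the original relation: {B, E}.
{A, B, C, D, E}: {C} determines {C, D} here but is not a superkey — split on C → D, giving {C, D} and {A, B, C, E}.
{C, D} has no BCNF violation.
{A, B, C, E}: {B} determines {A, B} here but is not a superkey — split on B → A, giving {A, B} and {B, C, E}.
{A, B} has no BCNF violation.
{B, C, E} has no BCNF violation.

{A, B}; {B, C, E}; {C, D}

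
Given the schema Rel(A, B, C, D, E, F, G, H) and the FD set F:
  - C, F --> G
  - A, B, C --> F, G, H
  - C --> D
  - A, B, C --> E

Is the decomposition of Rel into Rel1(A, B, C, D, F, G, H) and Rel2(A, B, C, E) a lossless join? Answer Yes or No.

Yes

Common attributes: {A, B, C}; their closure is {A, B, C, D, E, F, G, H}.
Rel1 is contained in that closure, so Rel1 ∩ Rel2 --> Rel1 holds and the join is lossless.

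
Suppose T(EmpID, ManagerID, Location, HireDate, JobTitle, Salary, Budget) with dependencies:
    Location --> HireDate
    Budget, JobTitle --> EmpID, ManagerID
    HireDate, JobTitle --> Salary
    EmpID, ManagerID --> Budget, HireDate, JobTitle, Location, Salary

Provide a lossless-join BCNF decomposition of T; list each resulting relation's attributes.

{Budget, EmpID, JobTitle, Location, ManagerID}; {HireDate, Location}; {JobTitle, Location, Salary}

Candidate keys of the original relation: {Budget, JobTitle}, {EmpID, ManagerID}.
Within {Budget, EmpID, HireDate, JobTitle, Location, ManagerID, Salary}: {Location}⁺ ∩ {Budget, EmpID, HireDate, JobTitle, Location, ManagerID, Salary} = {HireDate, Location}, not the whole set, so Location --> HireDate violates BCNF; decompose into {HireDate, Location} and {Budget, EmpID, JobTitle, Location, ManagerID, Salary}.
{HireDate, Location} is in BCNF.
Within {Budget, EmpID, JobTitle, Location, ManagerID, Salary}: {JobTitle, Location}⁺ ∩ {Budget, EmpID, JobTitle, Location, ManagerID, Salary} = {JobTitle, Location, Salary}, not the whole set, so JobTitle, Location --> Salary violates BCNF; decompose into {JobTitle, Location, Salary} and {Budget, EmpID, JobTitle, Location, ManagerID}.
{JobTitle, Location, Salary} is in BCNF.
{Budget, EmpID, JobTitle, Location, ManagerID} is in BCNF.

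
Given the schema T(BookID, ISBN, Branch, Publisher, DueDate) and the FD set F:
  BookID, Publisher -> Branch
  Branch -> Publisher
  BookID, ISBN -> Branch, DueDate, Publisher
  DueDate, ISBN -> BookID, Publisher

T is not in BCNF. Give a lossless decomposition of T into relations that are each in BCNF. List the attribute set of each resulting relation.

Candidate keys of the original relation: {BookID, ISBN}, {DueDate, ISBN}.
Within {BookID, Branch, DueDate, ISBN, Publisher}: {BookID, Publisher}⁺ ∩ {BookID, Branch, DueDate, ISBN, Publisher} = {BookID, Branch, Publisher}, not the whole set, so BookID, Publisher -> Branch violates BCNF; decompose into {BookID, Branch, Publisher} and {BookID, DueDate, ISBN, Publisher}.
Within {BookID, Branch, Publisher}: {Branch}⁺ ∩ {BookID, Branch, Publisher} = {Branch, Publisher}, not the whole set, so Branch -> Publisher violates BCNF; decompose into {Branch, Publisher} and {BookID, Branch}.
{Branch, Publisher}: every determinant is a superkey — BCNF.
{BookID, Branch}: every determinant is a superkey — BCNF.
{BookID, DueDate, ISBN, Publisher}: every determinant is a superkey — BCNF.

{BookID, Branch}; {BookID, DueDate, ISBN, Publisher}; {Branch, Publisher}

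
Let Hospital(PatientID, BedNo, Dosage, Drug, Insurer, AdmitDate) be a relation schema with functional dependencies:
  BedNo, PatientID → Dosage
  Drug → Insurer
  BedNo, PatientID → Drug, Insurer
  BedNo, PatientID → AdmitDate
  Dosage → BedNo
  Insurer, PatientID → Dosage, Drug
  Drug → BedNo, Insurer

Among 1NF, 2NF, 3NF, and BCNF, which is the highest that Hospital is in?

3NF

Candidate keys: {BedNo, PatientID}, {Dosage, PatientID}, {Drug, PatientID}, {Insurer, PatientID}. Prime attributes: {BedNo, Dosage, Drug, Insurer, PatientID}.
Drug → Insurer: {Drug}⁺ = {BedNo, Drug, Insurer}, which is not all of the attributes, so the left side is not a superkey — BCNF is violated.
Since {Insurer} ⊆ prime attributes and every other non-superkey FD also has a prime right side, the schema is in 3NF.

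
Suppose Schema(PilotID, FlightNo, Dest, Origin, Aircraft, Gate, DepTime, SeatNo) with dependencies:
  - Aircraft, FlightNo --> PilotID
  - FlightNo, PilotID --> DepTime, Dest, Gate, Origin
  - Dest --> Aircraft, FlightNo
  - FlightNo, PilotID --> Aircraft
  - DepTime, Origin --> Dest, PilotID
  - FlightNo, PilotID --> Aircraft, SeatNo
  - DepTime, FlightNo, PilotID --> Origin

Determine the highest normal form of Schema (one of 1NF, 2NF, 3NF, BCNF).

BCNF

Candidate keys: {Aircraft, FlightNo}, {DepTime, Origin}, {Dest}, {FlightNo, PilotID}. Prime attributes: {Aircraft, DepTime, Dest, FlightNo, Origin, PilotID}.
Every FD has a superkey on the left, so the relation is in BCNF.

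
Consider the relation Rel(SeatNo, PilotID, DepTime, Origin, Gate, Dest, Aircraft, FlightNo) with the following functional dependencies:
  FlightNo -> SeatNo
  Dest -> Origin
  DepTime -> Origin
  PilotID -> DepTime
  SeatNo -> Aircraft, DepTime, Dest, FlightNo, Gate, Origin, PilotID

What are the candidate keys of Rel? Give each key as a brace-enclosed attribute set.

{FlightNo} is a candidate key since {FlightNo}⁺ = {Aircraft, DepTime, Dest, FlightNo, Gate, Origin, PilotID, SeatNo} covers every attribute.
{SeatNo} is a candidate key since {SeatNo}⁺ = {Aircraft, DepTime, Dest, FlightNo, Gate, Origin, PilotID, SeatNo} covers every attribute.
These are minimal and exhaustive — every other superkey contains one of them.

{FlightNo}, {SeatNo}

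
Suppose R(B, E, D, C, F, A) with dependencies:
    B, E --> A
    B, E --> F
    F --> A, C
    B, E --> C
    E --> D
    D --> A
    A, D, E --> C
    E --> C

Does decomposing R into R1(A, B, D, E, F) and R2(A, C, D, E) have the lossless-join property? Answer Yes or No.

R1 ∩ R2 = {A, D, E}; its closure under F is {A, C, D, E}.
This includes all of R2, so the common attributes are a superkey of R2 — the join is lossless.

Yes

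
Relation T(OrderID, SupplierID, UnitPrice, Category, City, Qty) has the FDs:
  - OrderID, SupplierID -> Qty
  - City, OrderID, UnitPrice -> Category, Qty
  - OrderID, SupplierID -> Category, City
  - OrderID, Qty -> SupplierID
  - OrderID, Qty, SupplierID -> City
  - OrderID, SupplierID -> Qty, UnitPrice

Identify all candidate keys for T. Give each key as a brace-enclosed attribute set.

{City, OrderID, UnitPrice}, {OrderID, Qty}, {OrderID, SupplierID}

Attributes never on any right-hand side: {OrderID} — every candidate key must contain it.
{OrderID, Qty}⁺ = {Category, City, OrderID, Qty, SupplierID, UnitPrice} — all of the relation — so {OrderID, Qty} is a candidate key.
{OrderID, SupplierID}⁺ = {Category, City, OrderID, Qty, SupplierID, UnitPrice} — all of the relation — so {OrderID, SupplierID} is a candidate key.
{City, OrderID, UnitPrice}⁺ = {Category, City, OrderID, Qty, SupplierID, UnitPrice} — all of the relation — so {City, OrderID, UnitPrice} is a candidate key.
Any other superkey properly contains one of these, so there are no further candidate keys.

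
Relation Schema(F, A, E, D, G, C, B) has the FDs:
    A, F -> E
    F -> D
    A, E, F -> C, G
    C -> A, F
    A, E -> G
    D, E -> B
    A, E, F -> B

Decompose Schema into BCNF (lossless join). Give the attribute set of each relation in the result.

{A, C, E, F}; {A, E, G}; {B, E, F}; {D, F}

Candidate keys of the original relation: {A, F}, {C}.
{A, B, C, D, E, F, G}: {F} determines {D, F} here but is not a superkey — split on F -> D, giving {D, F} and {A, B, C, E, F, G}.
{D, F} has no BCNF violation.
{A, B, C, E, F, G}: {A, E} determines {A, E, G} here but is not a superkey — split on A, E -> G, giving {A, E, G} and {A, B, C, E, F}.
{A, E, G} has no BCNF violation.
{A, B, C, E, F}: {E, F} determines {B, E, F} here but is not a superkey — split on E, F -> B, giving {B, E, F} and {A, C, E, F}.
{B, E, F} has no BCNF violation.
{A, C, E, F} has no BCNF violation.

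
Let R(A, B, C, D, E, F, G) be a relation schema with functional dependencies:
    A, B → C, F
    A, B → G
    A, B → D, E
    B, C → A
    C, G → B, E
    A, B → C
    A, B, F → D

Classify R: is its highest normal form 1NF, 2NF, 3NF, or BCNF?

Candidate keys: {A, B}, {B, C}, {C, G}. Prime attributes: {A, B, C, G}.
Each dependency's left side is a superkey — BCNF holds.

BCNF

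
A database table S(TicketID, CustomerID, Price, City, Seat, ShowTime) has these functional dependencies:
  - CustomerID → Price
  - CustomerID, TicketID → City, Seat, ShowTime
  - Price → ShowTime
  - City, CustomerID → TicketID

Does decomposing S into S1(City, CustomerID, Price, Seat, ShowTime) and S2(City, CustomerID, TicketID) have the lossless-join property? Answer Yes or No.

Yes

S1 ∩ S2 = {City, CustomerID}; its closure under F is {City, CustomerID, Price, Seat, ShowTime, TicketID}.
This includes all of S1, so the common attributes are a superkey of S1 — the join is lossless.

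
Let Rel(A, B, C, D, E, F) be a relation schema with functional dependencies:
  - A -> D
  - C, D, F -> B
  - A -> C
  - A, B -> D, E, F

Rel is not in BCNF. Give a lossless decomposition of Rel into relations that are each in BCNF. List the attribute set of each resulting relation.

{A, B, E, F}; {A, C, D}

Candidate keys of the original relation: {A, B}, {A, F}.
{A, B, C, D, E, F}: {A} determines {A, C, D} here but is not a superkey — split on A -> C, D, giving {A, C, D} and {A, B, E, F}.
{A, C, D} has no BCNF violation.
{A, B, E, F} has no BCNF violation.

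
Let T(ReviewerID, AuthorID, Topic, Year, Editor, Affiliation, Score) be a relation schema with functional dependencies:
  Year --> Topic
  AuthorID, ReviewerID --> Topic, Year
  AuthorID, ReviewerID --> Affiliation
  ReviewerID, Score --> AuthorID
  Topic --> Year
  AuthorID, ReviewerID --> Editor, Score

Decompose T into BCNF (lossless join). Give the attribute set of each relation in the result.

Candidate keys of the original relation: {AuthorID, ReviewerID}, {ReviewerID, Score}.
{Affiliation, AuthorID, Editor, ReviewerID, Score, Topic, Year}: {Year} determines {Topic, Year} here but is not a superkey — split on Year --> Topic, giving {Topic, Year} and {Affiliation, AuthorID, Editor, ReviewerID, Score, Year}.
{Topic, Year} is in BCNF.
{Affiliation, AuthorID, Editor, ReviewerID, Score, Year} is in BCNF.

{Affiliation, AuthorID, Editor, ReviewerID, Score, Year}; {Topic, Year}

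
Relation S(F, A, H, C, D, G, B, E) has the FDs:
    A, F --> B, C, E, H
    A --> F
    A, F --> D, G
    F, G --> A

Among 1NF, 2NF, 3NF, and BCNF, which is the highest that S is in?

BCNF

Candidate keys: {A}, {F, G}. Prime attributes: {A, F, G}.
Each dependency's left side is a superkey — BCNF holds.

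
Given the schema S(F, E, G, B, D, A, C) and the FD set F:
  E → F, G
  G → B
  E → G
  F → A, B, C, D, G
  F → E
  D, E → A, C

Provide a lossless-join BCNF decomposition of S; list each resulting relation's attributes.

{A, C, D, E, F, G}; {B, G}

Candidate keys of the original relation: {E}, {F}.
In {A, B, C, D, E, F, G}, {G} is not a superkey ({G}⁺ restricted to this set is {B, G}), so split on G → B into {B, G} and {A, C, D, E, F, G}.
{B, G} has no BCNF violation.
{A, C, D, E, F, G} has no BCNF violation.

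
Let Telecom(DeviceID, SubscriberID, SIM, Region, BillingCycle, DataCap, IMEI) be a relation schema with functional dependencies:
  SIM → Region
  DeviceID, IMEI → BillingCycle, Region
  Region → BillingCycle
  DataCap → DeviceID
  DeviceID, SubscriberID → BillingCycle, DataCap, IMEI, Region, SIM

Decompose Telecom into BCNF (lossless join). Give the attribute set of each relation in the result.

{BillingCycle, Region}; {DataCap, DeviceID}; {DataCap, IMEI, SIM, SubscriberID}; {Region, SIM}

Candidate keys of the original relation: {DataCap, SubscriberID}, {DeviceID, SubscriberID}.
In {BillingCycle, DataCap, DeviceID, IMEI, Region, SIM, SubscriberID}, {SIM} is not a superkey ({SIM}⁺ restricted to this set is {BillingCycle, Region, SIM}), so split on SIM → BillingCycle, Region into {BillingCycle, Region, SIM} and {DataCap, DeviceID, IMEI, SIM, SubscriberID}.
In {BillingCycle, Region, SIM}, {Region} is not a superkey ({Region}⁺ restricted to this set is {BillingCycle, Region}), so split on Region → BillingCycle into {BillingCycle, Region} and {Region, SIM}.
{BillingCycle, Region} has no BCNF violation.
{Region, SIM} has no BCNF violation.
In {DataCap, DeviceID, IMEI, SIM, SubscriberID}, {DataCap} is not a superkey ({DataCap}⁺ restricted to this set is {DataCap, DeviceID}), so split on DataCap → DeviceID into {DataCap, DeviceID} and {DataCap, IMEI, SIM, SubscriberID}.
{DataCap, DeviceID} has no BCNF violation.
{DataCap, IMEI, SIM, SubscriberID} has no BCNF violation.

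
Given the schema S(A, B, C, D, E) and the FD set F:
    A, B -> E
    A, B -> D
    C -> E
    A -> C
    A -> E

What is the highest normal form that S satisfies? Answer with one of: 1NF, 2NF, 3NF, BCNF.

Candidate key: {A, B}. Prime attributes: {A, B}.
For C -> E we have {C}⁺ = {C, E}; {C} is not a superkey, so BCNF fails.
C -> E has non-prime {E} on the right and a non-superkey on the left, so 3NF fails.
{A} is a proper subset of the key {A, B}, and {A}⁺ contains the non-prime attributes {C, E} — a partial dependency, so 2NF is violated.

1NF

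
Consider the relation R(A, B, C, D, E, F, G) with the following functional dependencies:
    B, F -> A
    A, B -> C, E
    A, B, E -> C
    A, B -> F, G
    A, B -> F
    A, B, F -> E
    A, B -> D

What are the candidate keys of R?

No FD produces {B}, so it must be in every candidate key.
{A, B}⁺ = {A, B, C, D, E, F, G}, which is every attribute, so {A, B} is a candidate key.
{B, F}⁺ = {A, B, C, D, E, F, G}, which is every attribute, so {B, F} is a candidate key.
These are minimal and exhaustive — every other superkey contains one of them.

{A, B}, {B, F}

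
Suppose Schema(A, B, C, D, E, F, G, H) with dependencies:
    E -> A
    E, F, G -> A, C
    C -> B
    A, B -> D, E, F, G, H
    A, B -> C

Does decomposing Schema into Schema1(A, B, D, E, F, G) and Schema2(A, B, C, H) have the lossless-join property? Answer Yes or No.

Yes

Schema1 ∩ Schema2 = {A, B}; its closure under F is {A, B, C, D, E, F, G, H}.
Schema1 is contained in that closure, so Schema1 ∩ Schema2 -> Schema1 holds and the join is lossless.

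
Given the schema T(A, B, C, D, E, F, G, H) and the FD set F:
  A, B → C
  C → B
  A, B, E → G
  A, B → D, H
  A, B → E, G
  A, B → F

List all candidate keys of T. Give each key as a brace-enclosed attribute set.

{A, B}, {A, C}

Attributes never on any right-hand side: {A} — every candidate key must contain it.
{A, B} is a candidate key since {A, B}⁺ = {A, B, C, D, E, F, G, H} covers every attribute.
{A, C} is a candidate key since {A, C}⁺ = {A, B, C, D, E, F, G, H} covers every attribute.
These are minimal and exhaustive — every other superkey contains one of them.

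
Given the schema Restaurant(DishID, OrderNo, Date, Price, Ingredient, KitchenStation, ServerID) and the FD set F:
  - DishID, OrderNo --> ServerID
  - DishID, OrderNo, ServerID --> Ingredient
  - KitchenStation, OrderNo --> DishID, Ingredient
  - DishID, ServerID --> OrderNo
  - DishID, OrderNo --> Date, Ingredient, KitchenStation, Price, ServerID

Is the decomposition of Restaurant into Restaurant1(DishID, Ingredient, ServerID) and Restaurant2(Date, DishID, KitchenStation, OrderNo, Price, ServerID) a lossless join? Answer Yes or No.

Yes

Common attributes: {DishID, ServerID}; their closure is {Date, DishID, Ingredient, KitchenStation, OrderNo, Price, ServerID}.
This includes all of Restaurant1, so the common attributes are a superkey of Restaurant1 — the join is lossless.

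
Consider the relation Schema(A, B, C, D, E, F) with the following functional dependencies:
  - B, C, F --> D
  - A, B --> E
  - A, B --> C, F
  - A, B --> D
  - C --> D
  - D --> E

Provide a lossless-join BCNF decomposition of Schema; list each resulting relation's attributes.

{A, B, C, F}; {C, D}; {D, E}

Candidate key of the original relation: {A, B}.
{A, B, C, D, E, F}: {B, C, F} determines {B, C, D, E, F} here but is not a superkey — split on B, C, F --> D, E, giving {B, C, D, E, F} and {A, B, C, F}.
{B, C, D, E, F}: {C} determines {C, D, E} here but is not a superkey — split on C --> D, E, giving {C, D, E} and {B, C, F}.
{C, D, E}: {D} determines {D, E} here but is not a superkey — split on D --> E, giving {D, E} and {C, D}.
{D, E} is in BCNF.
{C, D} is in BCNF.
{B, C, F} is in BCNF.
{A, B, C, F} is in BCNF.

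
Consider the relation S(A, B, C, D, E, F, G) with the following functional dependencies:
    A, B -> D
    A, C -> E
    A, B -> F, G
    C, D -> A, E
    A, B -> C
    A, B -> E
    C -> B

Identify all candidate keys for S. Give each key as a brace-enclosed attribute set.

Closure of {A, B} is {A, B, C, D, E, F, G}, the whole schema; {A, B} is a candidate key.
Closure of {A, C} is {A, B, C, D, E, F, G}, the whole schema; {A, C} is a candidate key.
Closure of {C, D} is {A, B, C, D, E, F, G}, the whole schema; {C, D} is a candidate key.
No proper subset of any of these is a key, and no other minimal superkey exists.

{A, B}, {A, C}, {C, D}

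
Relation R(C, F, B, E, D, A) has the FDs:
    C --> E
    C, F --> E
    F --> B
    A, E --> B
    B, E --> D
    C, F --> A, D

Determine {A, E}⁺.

Start with {A, E}.
A, E --> B applies; add {B} → now {A, B, E}.
B, E --> D applies; add {D} → now {A, B, D, E}.
No further FD applies.

{A, B, D, E}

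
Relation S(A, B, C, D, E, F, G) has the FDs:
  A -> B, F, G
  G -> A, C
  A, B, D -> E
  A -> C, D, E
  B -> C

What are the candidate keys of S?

{A}⁺ = {A, B, C, D, E, F, G}, which is every attribute, so {A} is a candidate key.
{G}⁺ = {A, B, C, D, E, F, G}, which is every attribute, so {G} is a candidate key.
Any other superkey properly contains one of these, so there are no further candidate keys.

{A}, {G}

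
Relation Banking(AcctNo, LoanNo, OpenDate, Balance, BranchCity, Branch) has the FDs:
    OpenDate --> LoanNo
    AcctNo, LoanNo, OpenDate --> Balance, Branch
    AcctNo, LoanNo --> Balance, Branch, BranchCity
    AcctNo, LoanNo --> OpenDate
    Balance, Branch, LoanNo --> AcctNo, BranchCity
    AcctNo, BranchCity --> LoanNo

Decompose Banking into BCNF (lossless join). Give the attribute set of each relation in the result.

Candidate keys of the original relation: {AcctNo, BranchCity}, {AcctNo, LoanNo}, {AcctNo, OpenDate}, {Balance, Branch, LoanNo}, {Balance, Branch, OpenDate}.
{AcctNo, Balance, Branch, BranchCity, LoanNo, OpenDate}: {OpenDate} determines {LoanNo, OpenDate} here but is not a superkey — split on OpenDate --> LoanNo, giving {LoanNo, OpenDate} and {AcctNo, Balance, Branch, BranchCity, OpenDate}.
{LoanNo, OpenDate} is in BCNF.
{AcctNo, Balance, Branch, BranchCity, OpenDate} is in BCNF.

{AcctNo, Balance, Branch, BranchCity, OpenDate}; {LoanNo, OpenDate}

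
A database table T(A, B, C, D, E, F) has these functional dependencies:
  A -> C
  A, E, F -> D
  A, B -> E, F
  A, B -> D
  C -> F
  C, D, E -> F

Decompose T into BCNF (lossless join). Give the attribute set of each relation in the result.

Candidate key of the original relation: {A, B}.
Within {A, B, C, D, E, F}: {A}⁺ ∩ {A, B, C, D, E, F} = {A, C, F}, not the whole set, so A -> C, F violates BCNF; decompose into {A, C, F} and {A, B, D, E}.
Within {A, C, F}: {C}⁺ ∩ {A, C, F} = {C, F}, not the whole set, so C -> F violates BCNF; decompose into {C, F} and {A, C}.
{C, F} has no BCNF violation.
{A, C} has no BCNF violation.
Within {A, B, D, E}: {A, E}⁺ ∩ {A, B, D, E} = {A, D, E}, not the whole set, so A, E -> D violates BCNF; decompose into {A, D, E} and {A, B, E}.
{A, D, E} has no BCNF violation.
{A, B, E} has no BCNF violation.

{A, B, E}; {A, C}; {A, D, E}; {C, F}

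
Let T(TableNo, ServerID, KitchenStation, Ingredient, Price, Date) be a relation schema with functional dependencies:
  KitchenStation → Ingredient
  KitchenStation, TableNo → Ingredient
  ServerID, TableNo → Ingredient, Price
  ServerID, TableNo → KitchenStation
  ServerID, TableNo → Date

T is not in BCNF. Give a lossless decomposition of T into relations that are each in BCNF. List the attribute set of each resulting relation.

Candidate key of the original relation: {ServerID, TableNo}.
In {Date, Ingredient, KitchenStation, Price, ServerID, TableNo}, {KitchenStation} is not a superkey ({KitchenStation}⁺ restricted to this set is {Ingredient, KitchenStation}), so split on KitchenStation → Ingredient into {Ingredient, KitchenStation} and {Date, KitchenStation, Price, ServerID, TableNo}.
{Ingredient, KitchenStation} is in BCNF.
{Date, KitchenStation, Price, ServerID, TableNo} is in BCNF.

{Date, KitchenStation, Price, ServerID, TableNo}; {Ingredient, KitchenStation}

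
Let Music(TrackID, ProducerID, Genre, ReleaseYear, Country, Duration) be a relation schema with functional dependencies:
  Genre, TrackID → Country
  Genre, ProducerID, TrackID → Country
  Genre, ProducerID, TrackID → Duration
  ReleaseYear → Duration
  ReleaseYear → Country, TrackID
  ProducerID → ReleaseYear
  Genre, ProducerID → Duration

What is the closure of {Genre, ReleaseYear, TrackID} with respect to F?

Start with {Genre, ReleaseYear, TrackID}.
Genre, TrackID → Country applies; add {Country} → now {Country, Genre, ReleaseYear, TrackID}.
ReleaseYear → Duration applies; add {Duration} → now {Country, Duration, Genre, ReleaseYear, TrackID}.
No further FD applies.

{Country, Duration, Genre, ReleaseYear, TrackID}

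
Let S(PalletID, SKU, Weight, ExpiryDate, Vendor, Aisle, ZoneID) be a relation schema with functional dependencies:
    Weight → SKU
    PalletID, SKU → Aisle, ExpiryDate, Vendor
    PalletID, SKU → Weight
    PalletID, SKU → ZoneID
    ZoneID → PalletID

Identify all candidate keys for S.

{PalletID, SKU}, {PalletID, Weight}, {SKU, ZoneID}, {Weight, ZoneID}

{PalletID, SKU} is a candidate key since {PalletID, SKU}⁺ = {Aisle, ExpiryDate, PalletID, SKU, Vendor, Weight, ZoneID} covers every attribute.
{PalletID, Weight} is a candidate key since {PalletID, Weight}⁺ = {Aisle, ExpiryDate, PalletID, SKU, Vendor, Weight, ZoneID} covers every attribute.
{SKU, ZoneID} is a candidate key since {SKU, ZoneID}⁺ = {Aisle, ExpiryDate, PalletID, SKU, Vendor, Weight, ZoneID} covers every attribute.
{Weight, ZoneID} is a candidate key since {Weight, ZoneID}⁺ = {Aisle, ExpiryDate, PalletID, SKU, Vendor, Weight, ZoneID} covers every attribute.
No proper subset of any of these is a key, and no other minimal superkey exists.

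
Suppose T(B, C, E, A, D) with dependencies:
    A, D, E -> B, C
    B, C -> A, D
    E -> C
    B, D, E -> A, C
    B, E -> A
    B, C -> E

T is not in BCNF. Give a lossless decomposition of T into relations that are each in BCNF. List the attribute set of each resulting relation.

{A, B, D, E}; {C, E}

Candidate keys of the original relation: {A, D, E}, {B, C}, {B, E}.
{A, B, C, D, E}: {E} determines {C, E} here but is not a superkey — split on E -> C, giving {C, E} and {A, B, D, E}.
{C, E} has no BCNF violation.
{A, B, D, E} has no BCNF violation.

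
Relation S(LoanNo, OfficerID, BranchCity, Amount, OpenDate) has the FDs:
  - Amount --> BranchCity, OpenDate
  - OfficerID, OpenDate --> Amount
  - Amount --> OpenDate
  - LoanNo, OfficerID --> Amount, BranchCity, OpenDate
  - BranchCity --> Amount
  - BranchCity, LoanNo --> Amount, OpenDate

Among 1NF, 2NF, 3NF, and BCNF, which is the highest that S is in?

2NF

Candidate key: {LoanNo, OfficerID}. Prime attributes: {LoanNo, OfficerID}.
Amount --> BranchCity, OpenDate breaks BCNF: {Amount}⁺ = {Amount, BranchCity, OpenDate}, so {Amount} is not a superkey.
Because {BranchCity, OpenDate} are non-prime and the left side of Amount --> BranchCity, OpenDate is not a superkey, the relation is not in 3NF.
No proper subset of a key has a non-prime attribute in its closure, so there is no partial dependency; 2NF holds.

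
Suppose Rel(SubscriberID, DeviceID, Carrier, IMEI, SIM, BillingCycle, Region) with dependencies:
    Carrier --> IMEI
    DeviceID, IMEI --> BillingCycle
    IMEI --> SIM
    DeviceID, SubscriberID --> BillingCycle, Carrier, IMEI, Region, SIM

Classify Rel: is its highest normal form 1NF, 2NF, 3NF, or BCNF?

Candidate key: {DeviceID, SubscriberID}. Prime attributes: {DeviceID, SubscriberID}.
For Carrier --> IMEI we have {Carrier}⁺ = {Carrier, IMEI, SIM}; {Carrier} is not a superkey, so BCNF fails.
Carrier --> IMEI determines the non-prime attribute {IMEI} from a non-superkey — 3NF is violated.
Checking every proper subset of each key, none determines a non-prime attribute — 2NF is satisfied.

2NF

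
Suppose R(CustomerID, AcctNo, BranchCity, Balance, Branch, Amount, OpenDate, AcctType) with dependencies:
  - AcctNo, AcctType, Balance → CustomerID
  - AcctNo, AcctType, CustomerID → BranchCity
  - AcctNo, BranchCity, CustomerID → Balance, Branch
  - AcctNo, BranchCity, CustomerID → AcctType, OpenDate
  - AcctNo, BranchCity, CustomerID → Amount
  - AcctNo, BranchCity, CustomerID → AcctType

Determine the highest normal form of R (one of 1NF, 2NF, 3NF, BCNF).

Candidate keys: {AcctNo, AcctType, Balance}, {AcctNo, AcctType, CustomerID}, {AcctNo, BranchCity, CustomerID}. Prime attributes: {AcctNo, AcctType, Balance, BranchCity, CustomerID}.
Each dependency's left side is a superkey — BCNF holds.

BCNF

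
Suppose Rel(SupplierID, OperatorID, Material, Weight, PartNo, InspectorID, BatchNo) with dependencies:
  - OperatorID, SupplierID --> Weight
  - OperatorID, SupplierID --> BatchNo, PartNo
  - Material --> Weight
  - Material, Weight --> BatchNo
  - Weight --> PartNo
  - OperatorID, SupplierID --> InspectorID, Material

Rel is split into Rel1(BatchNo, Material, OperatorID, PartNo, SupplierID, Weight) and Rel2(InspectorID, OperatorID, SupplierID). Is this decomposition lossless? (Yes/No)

Yes

The shared attributes are {OperatorID, SupplierID} and {OperatorID, SupplierID}⁺ = {BatchNo, InspectorID, Material, OperatorID, PartNo, SupplierID, Weight}.
This includes all of Rel1, so the common attributes are a superkey of Rel1 — the join is lossless.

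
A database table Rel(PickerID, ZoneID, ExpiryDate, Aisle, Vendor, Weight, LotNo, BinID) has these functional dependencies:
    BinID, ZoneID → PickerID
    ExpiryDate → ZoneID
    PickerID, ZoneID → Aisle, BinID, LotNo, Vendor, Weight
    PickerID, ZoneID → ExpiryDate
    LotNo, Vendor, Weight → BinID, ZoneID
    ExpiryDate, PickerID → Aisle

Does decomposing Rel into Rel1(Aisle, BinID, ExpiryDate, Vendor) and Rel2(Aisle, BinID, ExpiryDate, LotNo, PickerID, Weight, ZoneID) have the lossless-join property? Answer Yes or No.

Yes

Common attributes: {Aisle, BinID, ExpiryDate}; their closure is {Aisle, BinID, ExpiryDate, LotNo, PickerID, Vendor, Weight, ZoneID}.
Rel1 is contained in that closure, so Rel1 ∩ Rel2 → Rel1 holds and the join is lossless.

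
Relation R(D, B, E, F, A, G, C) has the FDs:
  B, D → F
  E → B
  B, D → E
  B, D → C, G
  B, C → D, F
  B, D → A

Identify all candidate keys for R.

{B, C}, {B, D}, {C, E}, {D, E}

Closure of {B, C} is {A, B, C, D, E, F, G}, the whole schema; {B, C} is a candidate key.
Closure of {B, D} is {A, B, C, D, E, F, G}, the whole schema; {B, D} is a candidate key.
Closure of {C, E} is {A, B, C, D, E, F, G}, the whole schema; {C, E} is a candidate key.
Closure of {D, E} is {A, B, C, D, E, F, G}, the whole schema; {D, E} is a candidate key.
Any other superkey properly contains one of these, so there are no further candidate keys.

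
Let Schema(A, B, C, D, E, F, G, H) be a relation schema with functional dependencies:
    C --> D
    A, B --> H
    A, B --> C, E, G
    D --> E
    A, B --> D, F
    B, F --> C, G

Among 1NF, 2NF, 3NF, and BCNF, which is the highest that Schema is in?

2NF

Candidate key: {A, B}. Prime attributes: {A, B}.
C --> D: {C}⁺ = {C, D, E}, which is not all of the attributes, so the left side is not a superkey — BCNF is violated.
Because {D} is non-prime and the left side of C --> D is not a superkey, the relation is not in 3NF.
Checking every proper subset of each key, none determines a non-prime attribute — 2NF is satisfied.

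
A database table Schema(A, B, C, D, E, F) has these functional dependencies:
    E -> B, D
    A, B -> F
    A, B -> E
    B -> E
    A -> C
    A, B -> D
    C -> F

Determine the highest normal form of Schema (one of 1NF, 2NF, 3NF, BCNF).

1NF

Candidate keys: {A, B}, {A, E}. Prime attributes: {A, B, E}.
E -> B, D: {E}⁺ = {B, D, E}, which is not all of the attributes, so the left side is not a superkey — BCNF is violated.
E -> B, D has non-prime {D} on the right and a non-superkey on the left, so 3NF fails.
Since {A} ⊂ {A, B} and {A}⁺ ⊇ {C, F} with {C, F} non-prime, there is a partial dependency; 2NF fails.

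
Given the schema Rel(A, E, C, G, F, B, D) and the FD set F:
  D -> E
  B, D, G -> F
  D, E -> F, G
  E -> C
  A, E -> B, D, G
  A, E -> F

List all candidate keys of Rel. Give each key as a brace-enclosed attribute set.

{A, D}, {A, E}

Attributes never on any right-hand side: {A} — every candidate key must contain it.
{A, D}⁺ = {A, B, C, D, E, F, G} — all of the relation — so {A, D} is a candidate key.
{A, E}⁺ = {A, B, C, D, E, F, G} — all of the relation — so {A, E} is a candidate key.
Any other superkey properly contains one of these, so there are no further candidate keys.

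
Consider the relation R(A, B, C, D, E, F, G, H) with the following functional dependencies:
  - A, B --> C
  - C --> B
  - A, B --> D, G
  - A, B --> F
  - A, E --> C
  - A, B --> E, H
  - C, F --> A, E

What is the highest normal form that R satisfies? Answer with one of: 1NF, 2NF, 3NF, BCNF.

Candidate keys: {A, B}, {A, C}, {A, E}, {C, F}. Prime attributes: {A, B, C, E, F}.
For C --> B we have {C}⁺ = {B, C}; {C} is not a superkey, so BCNF fails.
But every attribute on its right side ({B}) is prime, and the same holds for every other non-superkey FD, so 3NF still holds.

3NF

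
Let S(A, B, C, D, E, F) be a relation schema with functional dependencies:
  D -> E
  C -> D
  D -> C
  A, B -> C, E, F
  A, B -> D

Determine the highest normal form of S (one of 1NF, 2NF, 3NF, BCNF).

2NF

Candidate key: {A, B}. Prime attributes: {A, B}.
D -> E breaks BCNF: {D}⁺ = {C, D, E}, so {D} is not a superkey.
D -> E has non-prime {E} on the right and a non-superkey on the left, so 3NF fails.
No non-prime attribute depends on a proper subset of any candidate key, so 2NF holds.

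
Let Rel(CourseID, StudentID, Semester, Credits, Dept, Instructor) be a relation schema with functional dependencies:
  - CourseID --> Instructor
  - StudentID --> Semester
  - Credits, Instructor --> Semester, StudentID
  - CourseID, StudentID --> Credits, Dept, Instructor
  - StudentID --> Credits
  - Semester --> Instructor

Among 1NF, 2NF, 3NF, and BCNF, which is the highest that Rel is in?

Candidate keys: {CourseID, Credits}, {CourseID, StudentID}. Prime attributes: {CourseID, Credits, StudentID}.
CourseID --> Instructor: {CourseID}⁺ = {CourseID, Instructor}, which is not all of the attributes, so the left side is not a superkey — BCNF is violated.
CourseID --> Instructor determines the non-prime attribute {Instructor} from a non-superkey — 3NF is violated.
Since {CourseID} ⊂ {CourseID, Credits} and {CourseID}⁺ ⊇ {Instructor} with {Instructor} non-prime, there is a partial dependency; 2NF fails.

1NF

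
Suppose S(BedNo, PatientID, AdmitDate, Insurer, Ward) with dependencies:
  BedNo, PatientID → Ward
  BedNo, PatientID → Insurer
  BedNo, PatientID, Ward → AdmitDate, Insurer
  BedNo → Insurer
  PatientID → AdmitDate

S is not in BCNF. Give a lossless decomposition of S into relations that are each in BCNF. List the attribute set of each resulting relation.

{AdmitDate, PatientID}; {BedNo, Insurer}; {BedNo, PatientID, Ward}

Candidate key of the original relation: {BedNo, PatientID}.
{AdmitDate, BedNo, Insurer, PatientID, Ward}: {BedNo} determines {BedNo, Insurer} here but is not a superkey — split on BedNo → Insurer, giving {BedNo, Insurer} and {AdmitDate, BedNo, PatientID, Ward}.
{BedNo, Insurer} has no BCNF violation.
{AdmitDate, BedNo, PatientID, Ward}: {PatientID} determines {AdmitDate, PatientID} here but is not a superkey — split on PatientID → AdmitDate, giving {AdmitDate, PatientID} and {BedNo, PatientID, Ward}.
{AdmitDate, PatientID} has no BCNF violation.
{BedNo, PatientID, Ward} has no BCNF violation.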